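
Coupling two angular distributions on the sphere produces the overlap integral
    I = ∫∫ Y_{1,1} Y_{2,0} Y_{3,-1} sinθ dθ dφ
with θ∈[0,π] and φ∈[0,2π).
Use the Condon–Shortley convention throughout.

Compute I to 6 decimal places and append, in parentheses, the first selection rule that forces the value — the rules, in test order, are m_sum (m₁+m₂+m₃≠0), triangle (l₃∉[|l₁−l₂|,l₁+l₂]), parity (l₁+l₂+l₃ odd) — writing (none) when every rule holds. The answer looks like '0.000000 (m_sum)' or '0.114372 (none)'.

m-sum 0 ✓  L=6 even ✓  1≤3≤3 ✓
Π(2lᵢ+1) = 3×5×7 = 105
triangle coeff Δ(1,2,3) = 1/105
Σ_t [0,0]: t=0:+1/4 = 1/4
(3j)²=3/35 [(1 2 3; 0 0 0)], sign=-1
Σ_t [0,0]: t=0:+1/8 = 1/8
(3j)²=2/35 [(1 2 3; 1 0 -1)], sign=+1
⇒ 4πI² = 18/35
I = (-1)√(18/35/(4π)) = -0.20230066
No selection rule forces the value: the integral is nonzero (none).

-0.202301 (none)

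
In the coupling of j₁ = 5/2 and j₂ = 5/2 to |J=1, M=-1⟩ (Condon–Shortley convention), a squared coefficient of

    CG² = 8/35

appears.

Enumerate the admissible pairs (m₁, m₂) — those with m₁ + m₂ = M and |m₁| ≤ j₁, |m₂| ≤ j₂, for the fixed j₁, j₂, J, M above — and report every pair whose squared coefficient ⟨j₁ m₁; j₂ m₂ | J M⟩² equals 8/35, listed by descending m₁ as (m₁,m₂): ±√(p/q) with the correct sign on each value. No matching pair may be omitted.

Admissible pairs with m₁+m₂ = M = -1: (-5/2,3/2), (-3/2,1/2), (-1/2,-1/2), (1/2,-3/2), (3/2,-5/2)
  (m₁,m₂)=(3/2,-5/2): CG² = 1/7, CG = +√(1/7)
  (m₁,m₂)=(1/2,-3/2): CG² = 8/35, CG = −√(8/35)   ← matches the target
  (m₁,m₂)=(-1/2,-1/2): CG² = 9/35, CG = +√(9/35)
  (m₁,m₂)=(-3/2,1/2): CG² = 8/35, CG = −√(8/35)   ← matches the target
  (m₁,m₂)=(-5/2,3/2): CG² = 1/7, CG = +√(1/7)
Pairs with CG² = 8/35: (1/2,-3/2): −√(8/35); (-3/2,1/2): −√(8/35)

(1/2,-3/2): −√(8/35); (-3/2,1/2): −√(8/35)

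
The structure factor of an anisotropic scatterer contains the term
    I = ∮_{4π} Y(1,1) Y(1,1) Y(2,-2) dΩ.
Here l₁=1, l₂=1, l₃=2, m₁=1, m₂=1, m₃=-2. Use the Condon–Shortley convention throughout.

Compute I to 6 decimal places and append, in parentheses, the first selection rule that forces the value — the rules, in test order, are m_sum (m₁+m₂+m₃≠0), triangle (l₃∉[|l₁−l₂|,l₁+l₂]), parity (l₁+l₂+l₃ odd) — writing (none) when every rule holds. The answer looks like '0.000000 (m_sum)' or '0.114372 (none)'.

Rules hold: Σm=0, L=4 even, 0≤2≤2.
N = 3·3·5 = 45
Δ = 0!·2!·2!/5! = 1/30
Racah Σ t=0..0: t=0:+1/1 = 1/1
⇒ 3j(1 1 2; 0 0 0)² = 2/15, sgn +1
Racah Σ t=0..0: t=0:+1/4 = 1/4
⇒ 3j(1 1 2; 1 1 -2)² = 1/5, sgn +1
4πI² = N·(3j₀)²·(3jₘ)² = 6/5
I = +1·√(1.2/4π) = 0.30901936
No selection rule forces the value: the integral is nonzero (none).

0.309019 (none)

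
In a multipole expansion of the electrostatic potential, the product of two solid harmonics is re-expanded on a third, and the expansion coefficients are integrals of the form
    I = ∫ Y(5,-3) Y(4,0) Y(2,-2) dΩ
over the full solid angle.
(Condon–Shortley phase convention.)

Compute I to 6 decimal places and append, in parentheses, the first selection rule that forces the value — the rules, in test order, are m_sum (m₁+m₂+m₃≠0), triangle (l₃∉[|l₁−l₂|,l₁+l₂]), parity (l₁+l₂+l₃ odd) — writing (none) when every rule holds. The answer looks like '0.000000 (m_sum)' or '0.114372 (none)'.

-3 + 0 − 2 = -5 ≠ 0: azimuthal integral kills it; I = 0

0.000000 (m_sum)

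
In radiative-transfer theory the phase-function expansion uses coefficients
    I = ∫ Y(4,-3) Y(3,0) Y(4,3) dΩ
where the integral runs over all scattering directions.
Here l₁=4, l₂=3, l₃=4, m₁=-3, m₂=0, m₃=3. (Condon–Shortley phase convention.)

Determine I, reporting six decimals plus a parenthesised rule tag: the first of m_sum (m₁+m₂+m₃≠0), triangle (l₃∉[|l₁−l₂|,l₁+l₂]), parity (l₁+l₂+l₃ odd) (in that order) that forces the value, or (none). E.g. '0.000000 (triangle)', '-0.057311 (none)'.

0.000000 (parity)

l₁+l₂+l₃=11 is odd: 3j(l;000)=0 ⇒ I=0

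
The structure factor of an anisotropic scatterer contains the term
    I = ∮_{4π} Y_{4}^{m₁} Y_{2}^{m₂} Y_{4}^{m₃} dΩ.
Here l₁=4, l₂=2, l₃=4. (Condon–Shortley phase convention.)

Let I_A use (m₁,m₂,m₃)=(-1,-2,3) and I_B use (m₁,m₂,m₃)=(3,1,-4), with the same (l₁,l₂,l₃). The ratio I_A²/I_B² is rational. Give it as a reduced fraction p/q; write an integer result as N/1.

l's match ⇒ only the (l;m) 3-j factors differ between A and B.
A: triangle coeff Δ(4,2,4) = 1/13860; Σ_t [0,0]: t=0:+1/480 = 1/480; (3j)²=3/110 [(4 2 4; -1 -2 3)], sign=-1
B: triangle coeff Δ(4,2,4) = 1/13860; Σ_t [1,1]: t=1:−1/1440 = -1/1440; (3j)²=7/165 [(4 2 4; 3 1 -4)], sign=-1
I_A²/I_B² = (3/110)/(7/165) = 9/14

9/14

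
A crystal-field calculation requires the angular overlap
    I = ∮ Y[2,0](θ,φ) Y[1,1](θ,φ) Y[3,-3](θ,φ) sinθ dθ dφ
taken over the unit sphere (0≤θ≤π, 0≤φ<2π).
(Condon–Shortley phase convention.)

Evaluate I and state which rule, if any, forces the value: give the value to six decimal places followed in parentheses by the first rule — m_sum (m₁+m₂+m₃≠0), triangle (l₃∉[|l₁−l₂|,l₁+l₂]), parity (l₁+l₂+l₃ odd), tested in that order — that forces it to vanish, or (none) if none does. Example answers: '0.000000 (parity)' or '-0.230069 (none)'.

0.000000 (m_sum)

0 + 1 − 3 = -2 ≠ 0: azimuthal integral kills it; I = 0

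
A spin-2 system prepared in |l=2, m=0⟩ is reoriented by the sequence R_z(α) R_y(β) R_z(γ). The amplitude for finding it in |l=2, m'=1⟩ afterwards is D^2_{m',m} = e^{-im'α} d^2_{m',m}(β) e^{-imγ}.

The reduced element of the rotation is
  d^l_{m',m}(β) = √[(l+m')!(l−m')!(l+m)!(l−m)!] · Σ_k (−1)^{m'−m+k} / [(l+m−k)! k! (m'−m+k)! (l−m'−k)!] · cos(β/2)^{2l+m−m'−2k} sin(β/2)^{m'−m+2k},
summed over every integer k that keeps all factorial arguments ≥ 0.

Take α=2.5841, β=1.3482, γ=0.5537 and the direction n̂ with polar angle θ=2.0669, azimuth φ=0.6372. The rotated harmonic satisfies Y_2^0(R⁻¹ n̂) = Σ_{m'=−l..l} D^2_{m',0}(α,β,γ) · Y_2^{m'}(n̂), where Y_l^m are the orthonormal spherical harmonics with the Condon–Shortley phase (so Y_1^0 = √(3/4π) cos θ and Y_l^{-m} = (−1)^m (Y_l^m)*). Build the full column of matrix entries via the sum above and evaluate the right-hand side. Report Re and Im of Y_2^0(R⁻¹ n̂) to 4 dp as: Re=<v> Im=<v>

Need the full column D^2_{m',0} for m'=−2..2 at α=2.5841, β=1.3482, γ=0.5537.
cos(β/2)=0.781269, sin(β/2)=0.624194
d^2_{-2,0}: single k=2 term ⇒ +0.582528;  D = +0.256423-0.523054i
d^2_{-1,0}: k∈[1..2] ⇒ +0.729117 -0.465410 = +0.263707;  D = -0.223778+0.139517i
d^2_{0,0}: k∈[0..2] ⇒ +0.372565 -0.951264 +0.151803 = -0.426896;  D = -0.426896+0.000000i
d^2_{1,0}: k∈[0..1] ⇒ -0.729117 +0.465410 = -0.263707;  D = +0.223778+0.139517i
d^2_{2,0}: single k=0 term ⇒ +0.582528;  D = +0.256423+0.523054i
Y_2^{m'}(θ=2.0669,φ=0.6372) and Σ D·Y over m':
  (+0.2564-0.5231i)·(+0.0873-0.2857i)  (-0.2238+0.1395i)·(-0.2599+0.1924i)  (-0.4269+0.0000i)·(-0.1010+0.0000i)  (+0.2238+0.1395i)·(+0.2599+0.1924i)  (+0.2564+0.5231i)·(+0.0873+0.2857i)
Y_2^0(R⁻¹ n̂) = -0.148381+0.000000i

Re=-0.1484 Im=0.0000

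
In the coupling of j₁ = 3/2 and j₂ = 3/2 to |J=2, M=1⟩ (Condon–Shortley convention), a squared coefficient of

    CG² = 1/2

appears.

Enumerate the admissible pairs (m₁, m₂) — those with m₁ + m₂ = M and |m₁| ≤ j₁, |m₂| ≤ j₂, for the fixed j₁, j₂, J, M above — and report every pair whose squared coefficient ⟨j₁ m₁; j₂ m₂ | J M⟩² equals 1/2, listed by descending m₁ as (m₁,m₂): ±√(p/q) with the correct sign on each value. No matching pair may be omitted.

(3/2,-1/2): +√(1/2); (-1/2,3/2): −√(1/2)

Admissible pairs with m₁+m₂ = M = 1: (-1/2,3/2), (1/2,1/2), (3/2,-1/2)
  (m₁,m₂)=(3/2,-1/2): CG² = 1/2, CG = +√(1/2)   ← matches the target
  (m₁,m₂)=(1/2,1/2): CG² = 0/1, CG = 0
  (m₁,m₂)=(-1/2,3/2): CG² = 1/2, CG = −√(1/2)   ← matches the target
Pairs with CG² = 1/2: (3/2,-1/2): +√(1/2); (-1/2,3/2): −√(1/2)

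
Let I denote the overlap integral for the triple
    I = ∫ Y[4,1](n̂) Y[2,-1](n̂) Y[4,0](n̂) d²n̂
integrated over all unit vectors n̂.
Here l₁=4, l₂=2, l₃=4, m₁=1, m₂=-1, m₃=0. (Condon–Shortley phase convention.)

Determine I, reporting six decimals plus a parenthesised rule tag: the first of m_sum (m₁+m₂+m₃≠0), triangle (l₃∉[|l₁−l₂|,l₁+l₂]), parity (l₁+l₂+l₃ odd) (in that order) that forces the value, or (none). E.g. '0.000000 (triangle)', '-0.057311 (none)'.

-0.044869 (none)

m-sum 0 ✓  L=10 even ✓  2≤4≤6 ✓
Π(2lᵢ+1) = 9×5×9 = 405
triangle coeff Δ(4,2,4) = 1/13860
Σ_t [0,2]: t=0:+1/192 t=1:−1/36 t=2:+1/192 = -5/288
(3j)²=20/693 [(4 2 4; 0 0 0)], sign=-1
Σ_t [0,1]: t=0:+1/72 t=1:−1/96 = 1/288
(3j)²=1/462 [(4 2 4; 1 -1 0)], sign=+1
⇒ 4πI² = 150/5929
I = (-1)√(150/5929/(4π)) = -0.04486937
No selection rule forces the value: the integral is nonzero (none).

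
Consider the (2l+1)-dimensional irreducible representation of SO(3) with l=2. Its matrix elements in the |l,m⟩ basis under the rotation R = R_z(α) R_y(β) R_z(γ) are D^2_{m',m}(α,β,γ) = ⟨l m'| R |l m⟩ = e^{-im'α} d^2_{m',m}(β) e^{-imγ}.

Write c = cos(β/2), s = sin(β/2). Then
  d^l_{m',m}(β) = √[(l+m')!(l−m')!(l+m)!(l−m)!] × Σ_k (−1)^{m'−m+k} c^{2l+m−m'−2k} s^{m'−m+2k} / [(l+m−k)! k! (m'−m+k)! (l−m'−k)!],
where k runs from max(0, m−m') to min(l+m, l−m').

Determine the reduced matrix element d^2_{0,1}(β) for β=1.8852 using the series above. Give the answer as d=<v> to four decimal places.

d^2_{0,1}(β=1.8852) via the finite sum:
With c≡cos(β/2)=0.587686 and s≡sin(β/2)=0.809089, N=[2·2·6·1]^{1/2}=4.898979
k∈{1,2} keeps every argument non-negative
  k=1: (−1)^0·4.8990/(2)·0.5877^3·0.8091^1 = +0.402262
  k=2: (−1)^1·4.8990/(2)·0.5877^1·0.8091^3 = -0.762447
d^2_{0,1}(1.8852) = +0.402262 -0.762447 = -0.360186

d=-0.3602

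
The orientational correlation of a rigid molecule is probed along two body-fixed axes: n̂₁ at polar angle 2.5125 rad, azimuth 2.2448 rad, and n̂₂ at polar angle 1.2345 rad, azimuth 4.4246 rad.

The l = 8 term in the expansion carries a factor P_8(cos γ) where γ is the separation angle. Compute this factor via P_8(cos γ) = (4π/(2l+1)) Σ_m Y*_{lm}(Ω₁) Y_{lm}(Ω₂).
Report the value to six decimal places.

0.172588

Expand P_8 via completeness: Σ_{m} conj(Y_{8,m}) at Ω₁ times Y_{8,m} at Ω₂ —
  m=-8: Y*=0.00466 - 0.00576j  Y=-0.21710 + 0.24185j  product 0.00038 + 0.00238j
  m=-7: Y*=0.04071 + 0.00023j  Y=0.41044 + 0.19510j  product 0.01666 + 0.00804j
  m=-6: Y*=0.08526 + 0.10798j  Y=0.02620 - 0.16667j  product 0.02023 - 0.01138j
  m=-5: Y*=-0.07148 + 0.30746j  Y=0.27249 - 0.03614j  product -0.00837 + 0.08636j
  m=-4: Y*=-0.43121 + 0.20595j  Y=-0.11607 - 0.26016j  product 0.10363 + 0.08828j
  m=-3: Y*=-0.34587 - 0.16759j  Y=0.11632 - 0.09946j  product -0.05690 + 0.01491j
  m=-2: Y*=0.01449 + 0.06396j  Y=-0.26100 - 0.16936j  product 0.00705 - 0.01915j
  m=-1: Y*=-0.25981 + 0.32525j  Y=0.02742 - 0.09263j  product 0.02300 + 0.03298j
  m=+0: Y*=-0.07017 + 0.00000j  Y=-0.31474 + 0.00000j  product 0.02208 + 0.00000j
  m=+1: Y*=0.25981 + 0.32525j  Y=-0.02742 - 0.09263j  product 0.02300 - 0.03298j
  m=+2: Y*=0.01449 - 0.06396j  Y=-0.26100 + 0.16936j  product 0.00705 + 0.01915j
  m=+3: Y*=0.34587 - 0.16759j  Y=-0.11632 - 0.09946j  product -0.05690 - 0.01491j
  m=+4: Y*=-0.43121 - 0.20595j  Y=-0.11607 + 0.26016j  product 0.10363 - 0.08828j
  m=+5: Y*=0.07148 + 0.30746j  Y=-0.27249 - 0.03614j  product -0.00837 - 0.08636j
  m=+6: Y*=0.08526 - 0.10798j  Y=0.02620 + 0.16667j  product 0.02023 + 0.01138j
  m=+7: Y*=-0.04071 + 0.00023j  Y=-0.41044 + 0.19510j  product 0.01666 - 0.00804j
  m=+8: Y*=0.00466 + 0.00576j  Y=-0.21710 - 0.24185j  product 0.00038 - 0.00238j
Σ over m = 0.23348 + 0.00000j; ×(4π/17) → 0.17259 + 0.00000j. Real part: 0.172588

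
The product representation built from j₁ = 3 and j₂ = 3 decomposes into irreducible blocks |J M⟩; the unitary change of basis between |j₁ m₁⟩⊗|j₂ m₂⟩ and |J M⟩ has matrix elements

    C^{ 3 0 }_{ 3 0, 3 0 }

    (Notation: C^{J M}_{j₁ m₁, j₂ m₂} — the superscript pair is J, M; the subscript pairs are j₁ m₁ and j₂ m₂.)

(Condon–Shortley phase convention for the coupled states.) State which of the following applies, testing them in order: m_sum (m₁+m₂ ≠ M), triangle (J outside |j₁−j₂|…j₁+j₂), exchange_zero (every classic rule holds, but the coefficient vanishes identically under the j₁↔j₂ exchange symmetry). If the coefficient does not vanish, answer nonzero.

exchange_zero

m-sum: m₁+m₂ = 0+0 = 0, M = 0  ✓
triangle: |j₁−j₂| = 0 ≤ J = 3 ≤ j₁+j₂ = 6  ✓
exchange: j₁=j₂ and m₁=m₂, and (−1)^(j₁+j₂−J) = (−1)^3 = −1 forces ⟨j₁m₁;j₂m₂|JM⟩ = −⟨j₂m₂;j₁m₁|JM⟩ = −⟨j₁m₁;j₂m₂|JM⟩ ⇒ the coefficient vanishes identically
Racah sum check: Σ_k collapses to 0 ⇒ CG = 0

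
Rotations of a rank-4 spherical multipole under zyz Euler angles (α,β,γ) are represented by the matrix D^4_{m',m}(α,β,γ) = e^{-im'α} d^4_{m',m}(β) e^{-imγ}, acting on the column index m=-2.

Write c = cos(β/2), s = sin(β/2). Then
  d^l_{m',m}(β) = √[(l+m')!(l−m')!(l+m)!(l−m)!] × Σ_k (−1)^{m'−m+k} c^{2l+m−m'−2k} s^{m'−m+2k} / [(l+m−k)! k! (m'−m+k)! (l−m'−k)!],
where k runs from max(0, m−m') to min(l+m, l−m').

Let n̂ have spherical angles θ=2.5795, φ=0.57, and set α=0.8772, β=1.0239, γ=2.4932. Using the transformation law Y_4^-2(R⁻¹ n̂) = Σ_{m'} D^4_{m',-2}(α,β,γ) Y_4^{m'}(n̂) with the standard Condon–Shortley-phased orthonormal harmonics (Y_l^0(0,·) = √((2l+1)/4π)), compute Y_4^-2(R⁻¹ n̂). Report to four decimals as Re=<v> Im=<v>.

Need the full column D^4_{m',-2} for m'=−4..4 at α=0.8772, β=1.0239, γ=2.4932.
cos(β/2)=0.871791, sin(β/2)=0.489878
d^4_{-4,-2}: single k=2 term ⇒ +0.557480;  D = -0.333469+0.446746i
d^4_{-3,-2}: k∈[1..2] ⇒ +0.701517 -0.664525 = +0.036993;  D = +0.008649+0.035967i
d^4_{-2,-2}: k∈[0..2] ⇒ +0.333656 -1.264246 +0.498991 = -0.431598;  D = -0.387191-0.190684i
d^4_{-1,-2}: k∈[0..2] ⇒ -0.795446 +1.255834 -0.264358 = +0.196030;  D = +0.179026-0.079859i
d^4_{0,-2}: k∈[0..2] ⇒ +0.999474 -0.841573 +0.099649 = +0.257550;  D = +0.069692-0.247942i
d^4_{1,-2}: k∈[0..2] ⇒ -0.837223 +0.396537 -0.025042 = -0.465727;  D = +0.264194+0.383541i
d^4_{2,-2}: k∈[0..2] ⇒ +0.498991 -0.126048 +0.003317 = +0.376260;  D = -0.374724-0.033970i
d^4_{3,-2}: k∈[0..1] ⇒ -0.209828 +0.022085 = -0.187743;  D = +0.132569-0.132939i
d^4_{4,-2}: single k=0 term ⇒ +0.055582;  D = +0.005173+0.055341i
Y_4^{m'}(θ=2.5795,φ=0.57) and Σ D·Y over m':
  (-0.3335+0.4467i)·(-0.0233-0.0271i)  (+0.0086+0.0360i)·(+0.0222+0.1588i)  (-0.3872-0.1907i)·(+0.1592-0.3464i)  (+0.1790-0.0799i)·(-0.3613+0.2316i)  (+0.0697-0.2479i)·(-0.0569+0.0000i)  (+0.2642+0.3835i)·(+0.3613+0.2316i)  (-0.3747-0.0340i)·(+0.1592+0.3464i)  (+0.1326-0.1329i)·(-0.0222+0.1588i)  (+0.0052+0.0553i)·(-0.0233+0.0271i)
Y_4^-2(R⁻¹ n̂) = -0.188209+0.276435i

Re=-0.1882 Im=0.2764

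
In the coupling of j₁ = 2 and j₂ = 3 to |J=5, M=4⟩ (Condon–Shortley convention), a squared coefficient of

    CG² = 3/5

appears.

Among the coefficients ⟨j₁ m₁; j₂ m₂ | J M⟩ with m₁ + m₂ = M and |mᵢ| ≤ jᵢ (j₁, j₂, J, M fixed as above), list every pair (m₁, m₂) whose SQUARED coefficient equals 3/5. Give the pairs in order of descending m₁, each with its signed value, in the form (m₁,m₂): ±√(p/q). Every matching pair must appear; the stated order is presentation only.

Admissible pairs with m₁+m₂ = M = 4: (1,3), (2,2)
  (m₁,m₂)=(2,2): CG² = 3/5, CG = +√(3/5)   ← matches the target
  (m₁,m₂)=(1,3): CG² = 2/5, CG = +√(2/5)
Pairs with CG² = 3/5: (2,2): +√(3/5)

(2,2): +√(3/5)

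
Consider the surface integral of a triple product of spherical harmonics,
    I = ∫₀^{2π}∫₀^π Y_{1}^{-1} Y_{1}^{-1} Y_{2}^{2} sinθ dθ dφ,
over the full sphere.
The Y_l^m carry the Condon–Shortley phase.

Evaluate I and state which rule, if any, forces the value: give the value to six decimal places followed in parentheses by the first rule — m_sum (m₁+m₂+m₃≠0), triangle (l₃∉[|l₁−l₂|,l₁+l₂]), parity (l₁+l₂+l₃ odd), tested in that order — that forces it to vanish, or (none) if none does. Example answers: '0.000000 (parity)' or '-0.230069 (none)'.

m-sum 0 ✓  L=4 even ✓  0≤2≤2 ✓
Π(2lᵢ+1) = 3×3×5 = 45
triangle coeff Δ(1,1,2) = 1/30
Σ_t [0,0]: t=0:+1/1 = 1/1
(3j)²=2/15 [(1 1 2; 0 0 0)], sign=+1
Σ_t [0,0]: t=0:+1/4 = 1/4
(3j)²=1/5 [(1 1 2; -1 -1 2)], sign=+1
⇒ 4πI² = 6/5
I = (+1)√(6/5/(4π)) = 0.30901936
No selection rule forces the value: the integral is nonzero (none).

0.309019 (none)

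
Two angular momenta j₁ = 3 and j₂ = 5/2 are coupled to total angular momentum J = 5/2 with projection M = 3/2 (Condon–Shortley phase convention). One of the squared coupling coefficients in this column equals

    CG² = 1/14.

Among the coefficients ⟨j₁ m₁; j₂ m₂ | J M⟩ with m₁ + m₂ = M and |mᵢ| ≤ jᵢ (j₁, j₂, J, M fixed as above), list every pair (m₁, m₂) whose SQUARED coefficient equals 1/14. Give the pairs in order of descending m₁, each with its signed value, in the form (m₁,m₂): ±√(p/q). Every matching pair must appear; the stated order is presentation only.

Admissible pairs with m₁+m₂ = M = 3/2: (-1,5/2), (0,3/2), (1,1/2), (2,-1/2), (3,-3/2)
  (m₁,m₂)=(3,-3/2): CG² = 8/21, CG = +√(8/21)
  (m₁,m₂)=(2,-1/2): CG² = 1/14, CG = −√(1/14)   ← matches the target
  (m₁,m₂)=(1,1/2): CG² = 1/35, CG = −√(1/35)
  (m₁,m₂)=(0,3/2): CG² = 7/30, CG = +√(7/30)
  (m₁,m₂)=(-1,5/2): CG² = 2/7, CG = −√(2/7)
Pairs with CG² = 1/14: (2,-1/2): −√(1/14)

(2,-1/2): −√(1/14)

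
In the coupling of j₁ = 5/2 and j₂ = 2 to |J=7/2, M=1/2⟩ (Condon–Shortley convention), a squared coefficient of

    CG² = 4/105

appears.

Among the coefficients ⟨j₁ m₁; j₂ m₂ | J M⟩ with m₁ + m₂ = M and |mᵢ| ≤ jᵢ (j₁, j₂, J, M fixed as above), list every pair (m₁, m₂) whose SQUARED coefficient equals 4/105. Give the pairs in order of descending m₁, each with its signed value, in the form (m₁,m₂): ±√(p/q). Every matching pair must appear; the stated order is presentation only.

(1/2,0): +√(4/105)

Admissible pairs with m₁+m₂ = M = 1/2: (-3/2,2), (-1/2,1), (1/2,0), (3/2,-1), (5/2,-2)
  (m₁,m₂)=(5/2,-2): CG² = 4/63, CG = +√(4/63)
  (m₁,m₂)=(3/2,-1): CG² = 121/315, CG = +√(121/315)
  (m₁,m₂)=(1/2,0): CG² = 4/105, CG = +√(4/105)   ← matches the target
  (m₁,m₂)=(-1/2,1): CG² = 14/45, CG = −√(14/45)
  (m₁,m₂)=(-3/2,2): CG² = 64/315, CG = −√(64/315)
Pairs with CG² = 4/105: (1/2,0): +√(4/105)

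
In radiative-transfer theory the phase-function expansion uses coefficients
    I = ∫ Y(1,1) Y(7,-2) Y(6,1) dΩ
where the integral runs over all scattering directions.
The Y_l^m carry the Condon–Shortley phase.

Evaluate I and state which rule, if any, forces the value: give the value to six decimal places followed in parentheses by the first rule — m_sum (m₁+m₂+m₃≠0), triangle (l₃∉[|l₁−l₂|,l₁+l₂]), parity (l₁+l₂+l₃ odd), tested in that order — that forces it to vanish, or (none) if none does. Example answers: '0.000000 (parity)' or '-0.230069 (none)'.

0.209937 (none)

m-sum 0 ✓  L=14 even ✓  6≤6≤8 ✓
Π(2lᵢ+1) = 3×15×13 = 585
triangle coeff Δ(1,7,6) = 1/1365
Σ_t [1,1]: t=1:−1/518400 = -1/518400
(3j)²=7/195 [(1 7 6; 0 0 0)], sign=-1
Σ_t [0,0]: t=0:+1/1209600 = 1/1209600
(3j)²=12/455 [(1 7 6; 1 -2 1)], sign=-1
⇒ 4πI² = 36/65
I = (+1)√(36/65/(4π)) = 0.20993732
No selection rule forces the value: the integral is nonzero (none).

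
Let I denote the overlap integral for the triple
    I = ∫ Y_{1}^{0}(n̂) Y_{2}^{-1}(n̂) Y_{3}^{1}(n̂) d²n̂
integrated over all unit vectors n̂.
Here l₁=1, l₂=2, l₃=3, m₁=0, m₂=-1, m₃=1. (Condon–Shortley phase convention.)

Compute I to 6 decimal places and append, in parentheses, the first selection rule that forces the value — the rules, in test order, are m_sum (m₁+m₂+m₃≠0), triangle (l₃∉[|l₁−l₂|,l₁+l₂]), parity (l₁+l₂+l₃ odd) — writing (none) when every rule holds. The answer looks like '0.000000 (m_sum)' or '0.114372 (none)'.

-0.233597 (none)

m-sum 0 ✓  L=6 even ✓  1≤3≤3 ✓
Π(2lᵢ+1) = 3×5×7 = 105
triangle coeff Δ(1,2,3) = 1/105
Σ_t [0,0]: t=0:+1/4 = 1/4
(3j)²=3/35 [(1 2 3; 0 0 0)], sign=-1
Σ_t [0,0]: t=0:+1/6 = 1/6
(3j)²=8/105 [(1 2 3; 0 -1 1)], sign=+1
⇒ 4πI² = 24/35
I = (-1)√(24/35/(4π)) = -0.23359668
No selection rule forces the value: the integral is nonzero (none).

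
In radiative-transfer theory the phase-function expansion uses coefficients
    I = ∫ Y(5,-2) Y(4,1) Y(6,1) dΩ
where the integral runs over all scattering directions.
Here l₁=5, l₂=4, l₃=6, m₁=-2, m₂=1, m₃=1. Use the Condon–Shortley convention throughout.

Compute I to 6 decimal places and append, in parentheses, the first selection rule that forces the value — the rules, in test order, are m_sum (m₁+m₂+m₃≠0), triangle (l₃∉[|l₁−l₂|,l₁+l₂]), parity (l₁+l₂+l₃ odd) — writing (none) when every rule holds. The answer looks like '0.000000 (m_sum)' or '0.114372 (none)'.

0.000000 (parity)

L=15 odd ⇒ parity kills the (l;000) factor ⇒ I = 0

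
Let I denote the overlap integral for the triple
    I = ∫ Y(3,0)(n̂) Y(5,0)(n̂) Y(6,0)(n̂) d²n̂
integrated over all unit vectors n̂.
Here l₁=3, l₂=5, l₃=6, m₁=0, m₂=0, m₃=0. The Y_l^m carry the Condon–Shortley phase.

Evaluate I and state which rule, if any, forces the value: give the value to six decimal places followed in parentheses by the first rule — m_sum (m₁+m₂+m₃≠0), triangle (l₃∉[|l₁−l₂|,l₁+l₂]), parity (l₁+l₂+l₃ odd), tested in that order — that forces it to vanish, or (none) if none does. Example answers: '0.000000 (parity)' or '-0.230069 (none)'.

0.145631 (none)

m-sum 0 ✓  L=14 even ✓  2≤6≤8 ✓
Π(2lᵢ+1) = 7×11×13 = 1001
triangle coeff Δ(3,5,6) = 1/675675
Σ_t [0,2]: t=0:+1/8640 t=1:−1/2304 t=2:+1/8640 = -7/34560
(3j)²=7/429 [(3 5 6; 0 0 0)], sign=-1
(m-triple is (0,0,0) — same symbol as above.)
⇒ 4πI² = 343/1287
I = (+1)√(343/1287/(4π)) = 0.14563067
No selection rule forces the value: the integral is nonzero (none).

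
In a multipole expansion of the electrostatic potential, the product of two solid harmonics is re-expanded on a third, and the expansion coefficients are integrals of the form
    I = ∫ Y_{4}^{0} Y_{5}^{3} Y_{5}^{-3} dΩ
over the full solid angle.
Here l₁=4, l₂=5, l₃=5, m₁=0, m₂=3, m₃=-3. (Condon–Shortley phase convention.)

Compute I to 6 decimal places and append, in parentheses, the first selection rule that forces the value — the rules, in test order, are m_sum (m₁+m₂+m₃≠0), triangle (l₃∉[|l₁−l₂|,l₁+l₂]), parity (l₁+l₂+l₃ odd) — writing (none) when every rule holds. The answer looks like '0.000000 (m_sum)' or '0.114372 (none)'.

Rules hold: Σm=0, L=14 even, 1≤5≤9.
N = 9·11·11 = 1089
Δ = 4!·4!·6!/15! = 1/3153150
Racah Σ t=0..4: t=0:+1/69120 t=1:−1/1728 t=2:+1/576 t=3:−1/1728 t=4:+1/69120 = 7/11520
⇒ 3j(4 5 5; 0 0 0)² = 2/143, sgn -1
Racah Σ t=2..4: t=2:+1/11520 t=3:−1/4320 t=4:+1/27648 = -1/9216
⇒ 3j(4 5 5; 0 3 -3)² = 2/143, sgn -1
4πI² = N·(3j₀)²·(3jₘ)² = 36/169
I = +1·√(0.213018/4π) = 0.13019760
No selection rule forces the value: the integral is nonzero (none).

0.130198 (none)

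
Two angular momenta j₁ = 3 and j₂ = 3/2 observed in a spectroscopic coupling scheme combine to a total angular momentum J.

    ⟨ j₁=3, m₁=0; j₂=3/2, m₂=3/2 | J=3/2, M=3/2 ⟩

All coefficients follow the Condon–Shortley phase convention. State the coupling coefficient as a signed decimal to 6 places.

triangle: 3!*3!*0!/7! = 36/5040
(j±m)!: 3!*3!*3!*0!*3!*0! = 1296
prefactor² = (2J+1)*Δ*N² = 1296/35
  k=3: −1/(3!*0!*0!*0!*3!*0!) = -1/36
Σ = -1/36  ⇒  CG² = 1296/35*(-1/36)² = 1/35
CG = −√(1/35) = -0.169031

−√(1/35) = -0.169031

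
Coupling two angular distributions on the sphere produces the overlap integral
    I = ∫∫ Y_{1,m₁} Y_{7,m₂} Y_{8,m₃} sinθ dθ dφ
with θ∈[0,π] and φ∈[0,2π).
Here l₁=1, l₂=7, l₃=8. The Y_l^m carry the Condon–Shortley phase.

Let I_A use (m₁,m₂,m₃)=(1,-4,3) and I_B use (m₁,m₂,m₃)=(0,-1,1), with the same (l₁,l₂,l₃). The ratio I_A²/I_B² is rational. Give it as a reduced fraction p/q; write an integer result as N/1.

Shared (l₁,l₂,l₃)=(1,7,8): N and (l;000)² cancel in I_A²/I_B².
A: Δ = 0!·2!·14!/17! = 1/2040; Racah Σ t=0..0: t=0:+1/479001600 = 1/479001600; ⇒ 3j(1 7 8; 1 -4 3)² = 1/204, sgn -1
B: Δ = 0!·2!·14!/17! = 1/2040; Racah Σ t=0..0: t=0:+1/29030400 = 1/29030400; ⇒ 3j(1 7 8; 0 -1 1)² = 21/680, sgn -1
I_A²/I_B² = (1/204)/(21/680) = 10/63

10/63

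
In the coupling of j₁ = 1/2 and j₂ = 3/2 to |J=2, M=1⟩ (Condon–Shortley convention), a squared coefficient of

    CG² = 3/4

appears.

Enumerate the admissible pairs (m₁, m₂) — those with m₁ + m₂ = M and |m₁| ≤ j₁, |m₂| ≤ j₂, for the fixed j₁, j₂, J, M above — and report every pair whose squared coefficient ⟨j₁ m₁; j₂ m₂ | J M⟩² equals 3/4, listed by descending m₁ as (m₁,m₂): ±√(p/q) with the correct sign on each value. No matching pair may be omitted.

(1/2,1/2): +√(3/4)

Admissible pairs with m₁+m₂ = M = 1: (-1/2,3/2), (1/2,1/2)
  (m₁,m₂)=(1/2,1/2): CG² = 3/4, CG = +√(3/4)   ← matches the target
  (m₁,m₂)=(-1/2,3/2): CG² = 1/4, CG = +√(1/4)
Pairs with CG² = 3/4: (1/2,1/2): +√(3/4)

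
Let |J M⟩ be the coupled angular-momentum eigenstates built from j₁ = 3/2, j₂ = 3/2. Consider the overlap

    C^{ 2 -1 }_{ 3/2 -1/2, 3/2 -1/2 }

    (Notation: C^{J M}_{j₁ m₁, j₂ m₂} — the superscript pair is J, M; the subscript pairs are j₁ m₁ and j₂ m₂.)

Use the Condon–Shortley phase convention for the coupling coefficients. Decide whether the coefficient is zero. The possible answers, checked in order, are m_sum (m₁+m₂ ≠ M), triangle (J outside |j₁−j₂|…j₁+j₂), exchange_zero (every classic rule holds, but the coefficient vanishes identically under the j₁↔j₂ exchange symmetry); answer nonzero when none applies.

m-sum: m₁+m₂ = -1/2+(-1/2) = -1, M = -1  ✓
triangle: |j₁−j₂| = 0 ≤ J = 2 ≤ j₁+j₂ = 3  ✓
exchange: j₁=j₂ and m₁=m₂, and (−1)^(j₁+j₂−J) = (−1)^1 = −1 forces ⟨j₁m₁;j₂m₂|JM⟩ = −⟨j₂m₂;j₁m₁|JM⟩ = −⟨j₁m₁;j₂m₂|JM⟩ ⇒ the coefficient vanishes identically
Racah sum check: Σ_k collapses to 0 ⇒ CG = 0

exchange_zero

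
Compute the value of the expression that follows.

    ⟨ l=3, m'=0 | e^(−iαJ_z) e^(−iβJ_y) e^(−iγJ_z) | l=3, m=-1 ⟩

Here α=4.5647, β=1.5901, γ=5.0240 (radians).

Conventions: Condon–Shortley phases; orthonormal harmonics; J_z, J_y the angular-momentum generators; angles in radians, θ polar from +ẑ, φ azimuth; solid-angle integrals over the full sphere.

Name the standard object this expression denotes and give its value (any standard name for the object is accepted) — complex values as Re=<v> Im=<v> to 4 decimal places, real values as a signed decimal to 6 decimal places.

This is a Wigner D-matrix element — the rotation-matrix element ⟨l m'| R(α,β,γ) |l m⟩ in the angular-momentum basis.
D^3_{0,-1}(4.5647,1.5901,5.0240) = e^{-i·0·4.5647}·d^3_{0,-1}(1.5901)·e^{-i·-1·5.0240}. Compute d first:
Half-angle: c=0.700249, s=0.713899. N=√(6·6·2·24)=41.569219
The bounds max(0,m−m')=0 and min(l+m,l−m')=2 give 3 terms
  k=0: (−1)^1·41.5692/(12)·0.7002^5·0.7139^1 = -0.416380
  k=1: (−1)^2·41.5692/(4)·0.7002^3·0.7139^3 = +1.298312
  k=2: (−1)^3·41.5692/(12)·0.7002^1·0.7139^5 = -0.449807
d^3_{0,-1}(1.5901) = -0.416380 +1.298312 -0.449807 = +0.432126
Phases: e^{-i·(0)·4.5647}=+1.000000+0.000000i, e^{-i·(-1)·5.0240}=+0.306592-0.951841i ⇒ D=+0.132486-0.411315i

Wigner D-matrix element, Re=0.1325 Im=-0.4113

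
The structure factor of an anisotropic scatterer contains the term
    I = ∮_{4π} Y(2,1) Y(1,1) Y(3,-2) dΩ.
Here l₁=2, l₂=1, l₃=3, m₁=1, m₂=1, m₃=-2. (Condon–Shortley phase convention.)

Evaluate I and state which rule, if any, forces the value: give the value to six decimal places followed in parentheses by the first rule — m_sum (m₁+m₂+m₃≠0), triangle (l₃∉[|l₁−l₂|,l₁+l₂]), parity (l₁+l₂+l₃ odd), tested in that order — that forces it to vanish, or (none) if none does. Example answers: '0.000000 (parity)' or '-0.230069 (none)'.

m-sum 0 ✓  L=6 even ✓  1≤3≤3 ✓
Π(2lᵢ+1) = 5×3×7 = 105
triangle coeff Δ(2,1,3) = 1/105
Σ_t [0,0]: t=0:+1/4 = 1/4
(3j)²=3/35 [(2 1 3; 0 0 0)], sign=-1
Σ_t [0,0]: t=0:+1/12 = 1/12
(3j)²=2/21 [(2 1 3; 1 1 -2)], sign=-1
⇒ 4πI² = 6/7
I = (+1)√(6/7/(4π)) = 0.26116903
No selection rule forces the value: the integral is nonzero (none).

0.261169 (none)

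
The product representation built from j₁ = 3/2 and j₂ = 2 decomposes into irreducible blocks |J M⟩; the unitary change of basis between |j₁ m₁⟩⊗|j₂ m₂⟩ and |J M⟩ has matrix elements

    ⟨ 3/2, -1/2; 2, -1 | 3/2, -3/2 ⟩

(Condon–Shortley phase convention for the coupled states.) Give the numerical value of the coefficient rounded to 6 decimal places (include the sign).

√[4·2!1!2!/6! · 1!2!1!3!0!3!] = √(8/5)
  +(−1)^1/∏(1,1,1,0,0,2)! = -1/2  (running -1/2)
⟨..|..⟩ = √(8/5)·(-1/2) = -0.632456

−√(2/5) = -0.632456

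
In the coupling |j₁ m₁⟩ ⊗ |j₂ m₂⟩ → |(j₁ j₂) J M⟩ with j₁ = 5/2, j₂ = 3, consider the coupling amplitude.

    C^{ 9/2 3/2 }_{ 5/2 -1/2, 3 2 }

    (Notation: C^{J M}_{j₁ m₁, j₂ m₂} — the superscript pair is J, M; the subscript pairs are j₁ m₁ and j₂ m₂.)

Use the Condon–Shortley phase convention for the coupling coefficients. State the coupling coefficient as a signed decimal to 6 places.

−√(169/462) ≈ -0.604815

triangle: 1!×4!×5!/11! = 2880/39916800
(j±m)!: 2!×3!×5!×1!×6!×3! = 6220800
prefactor² = (2J+1)×Δ×N² = 345600/77
  k=0: +1/(0!×1!×3!×5!×1!×0!) = 1/720
  k=1: −1/(1!×0!×2!×4!×2!×1!) = -1/96
Σ = -13/1440  ⇒  CG² = 345600/77×(-13/1440)² = 169/462
CG = −√(169/462) = -0.604815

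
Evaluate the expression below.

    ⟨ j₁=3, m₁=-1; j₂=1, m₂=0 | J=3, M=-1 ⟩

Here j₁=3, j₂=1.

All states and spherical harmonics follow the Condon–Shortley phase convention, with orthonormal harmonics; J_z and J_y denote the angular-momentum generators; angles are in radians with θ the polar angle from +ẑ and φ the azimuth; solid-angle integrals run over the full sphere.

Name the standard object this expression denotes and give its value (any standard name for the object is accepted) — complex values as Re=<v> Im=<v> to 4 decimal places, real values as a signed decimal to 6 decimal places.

Clebsch–Gordan coefficient, −√(1/12) ≈ -0.288675

This is a Clebsch–Gordan (vector-coupling) coefficient.
√[7·1!5!1!/8! · 2!4!1!1!2!4!] = √(48)
  +(−1)^0/∏(0,1,4,1,1,0)! = 1/24  (running 1/24)
  +(−1)^1/∏(1,0,3,0,2,1)! = -1/12  (running -1/24)
⟨..|..⟩ = √(48)·(-1/24) = -0.288675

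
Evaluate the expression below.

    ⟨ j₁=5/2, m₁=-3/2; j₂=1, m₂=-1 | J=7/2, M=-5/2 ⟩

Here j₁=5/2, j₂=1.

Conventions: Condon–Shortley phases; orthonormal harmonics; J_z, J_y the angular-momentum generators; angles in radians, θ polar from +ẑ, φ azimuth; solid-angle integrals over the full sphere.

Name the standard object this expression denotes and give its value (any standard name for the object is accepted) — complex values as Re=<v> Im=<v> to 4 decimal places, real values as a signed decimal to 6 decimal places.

This is a Clebsch–Gordan (vector-coupling) coefficient.
√[8·0!5!2!/8! · 1!4!0!2!1!6!] = √(11520/7)
  +(−1)^0/∏(0,0,4,0,1,2)! = 1/48  (running 1/48)
⟨..|..⟩ = √(11520/7)·(1/48) = +0.845154

Clebsch–Gordan coefficient, +√(5/7) ≈ +0.845154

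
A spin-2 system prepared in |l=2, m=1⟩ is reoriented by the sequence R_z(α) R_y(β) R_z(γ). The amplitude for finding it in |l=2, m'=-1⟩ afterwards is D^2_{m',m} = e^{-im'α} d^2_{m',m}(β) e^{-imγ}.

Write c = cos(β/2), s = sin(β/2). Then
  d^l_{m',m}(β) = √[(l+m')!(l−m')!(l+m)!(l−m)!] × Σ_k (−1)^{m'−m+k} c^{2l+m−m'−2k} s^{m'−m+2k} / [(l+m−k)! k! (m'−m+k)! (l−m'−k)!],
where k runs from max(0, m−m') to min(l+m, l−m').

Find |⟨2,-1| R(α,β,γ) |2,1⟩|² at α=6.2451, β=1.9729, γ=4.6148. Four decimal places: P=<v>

P=0.0229

First d^2_{-1,1}(β=1.9729), then the phase factors e^{-i(-1)α} and e^{-i(1)γ}:
c=cos(1.972900/2)=0.551654, s=sin(1.972900/2)=0.834073; N=√[1·6·6·1]=6.000000
Admissible k: 2..3 (factorial args all ≥0)
  k=2: (−1)^0·6.0000/(2)·0.5517^2·0.8341^2 = +0.635131
  k=3: (−1)^1·6.0000/(6)·0.5517^0·0.8341^4 = -0.483967
d^2_{-1,1}(1.9729) = +0.635131 -0.483967 = +0.151164
|D^2_{-1,1}|² = |d^2_{-1,1}(β)|² = (+0.151164)² = 0.022850 (the z-rotation phases have unit modulus)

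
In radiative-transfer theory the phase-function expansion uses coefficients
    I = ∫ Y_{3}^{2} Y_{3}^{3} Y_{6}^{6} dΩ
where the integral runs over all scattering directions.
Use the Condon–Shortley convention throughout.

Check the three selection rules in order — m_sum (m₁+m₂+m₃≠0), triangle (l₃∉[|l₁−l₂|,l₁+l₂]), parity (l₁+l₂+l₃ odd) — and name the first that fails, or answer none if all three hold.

m_sum

Σmᵢ = 11  ✗
l₃∈[|l₁−l₂|,l₁+l₂]=[0,6], have l₃=6
Σlᵢ = 12 ⇒ even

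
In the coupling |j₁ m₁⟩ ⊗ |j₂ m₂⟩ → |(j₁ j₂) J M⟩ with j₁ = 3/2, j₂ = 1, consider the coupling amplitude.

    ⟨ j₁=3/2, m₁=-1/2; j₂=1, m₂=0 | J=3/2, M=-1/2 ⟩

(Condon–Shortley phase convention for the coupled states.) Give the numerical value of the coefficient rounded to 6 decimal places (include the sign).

-0.258199  (= −√(1/15))

triangle: 1!*2!*1!/5! = 2/120
(j±m)!: 1!*2!*1!*1!*1!*2! = 4
prefactor² = (2J+1)*Δ*N² = 4/15
  k=0: +1/(0!*1!*2!*1!*0!*0!) = 1/2
  k=1: −1/(1!*0!*1!*0!*1!*1!) = -1
Σ = -1/2  ⇒  CG² = 4/15*(-1/2)² = 1/15
CG = −√(1/15) = -0.258199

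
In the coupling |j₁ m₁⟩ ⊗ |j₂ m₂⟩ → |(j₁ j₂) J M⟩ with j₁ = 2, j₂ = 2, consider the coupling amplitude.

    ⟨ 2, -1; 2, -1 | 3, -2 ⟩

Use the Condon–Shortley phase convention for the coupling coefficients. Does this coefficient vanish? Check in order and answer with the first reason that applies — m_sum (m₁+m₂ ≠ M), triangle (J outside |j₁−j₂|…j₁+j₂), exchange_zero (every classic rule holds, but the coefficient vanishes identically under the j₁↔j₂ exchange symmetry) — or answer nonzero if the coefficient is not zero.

exchange_zero

m-sum: m₁+m₂ = -1+(-1) = -2, M = -2  ✓
triangle: |j₁−j₂| = 0 ≤ J = 3 ≤ j₁+j₂ = 4  ✓
exchange: j₁=j₂ and m₁=m₂, and (−1)^(j₁+j₂−J) = (−1)^1 = −1 forces ⟨j₁m₁;j₂m₂|JM⟩ = −⟨j₂m₂;j₁m₁|JM⟩ = −⟨j₁m₁;j₂m₂|JM⟩ ⇒ the coefficient vanishes identically
Racah sum check: Σ_k collapses to 0 ⇒ CG = 0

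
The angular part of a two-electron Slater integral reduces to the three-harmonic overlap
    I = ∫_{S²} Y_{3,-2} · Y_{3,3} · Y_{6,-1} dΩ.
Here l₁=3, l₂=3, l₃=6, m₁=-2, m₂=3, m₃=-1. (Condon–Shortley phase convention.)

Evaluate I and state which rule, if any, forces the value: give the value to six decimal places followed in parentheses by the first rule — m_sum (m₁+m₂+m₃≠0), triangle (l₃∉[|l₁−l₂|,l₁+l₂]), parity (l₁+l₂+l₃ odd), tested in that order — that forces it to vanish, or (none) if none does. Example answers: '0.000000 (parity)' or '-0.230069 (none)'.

-0.031364 (none)

Checks pass: Σm=0; 12 even; l₃=6∈[0,6].
(2·3+1)(2·3+1)(2·6+1) = 637
Δ: 0! 6! 6! / 13! → 1/12012
sum: t=0:+1/1296 = 1/1296
3j²(3 3 6; 0 0 0) = Δ·Π!·Σ² = 100/3003  (sign +1)
sum: t=0:+1/86400 = 1/86400
3j²(3 3 6; -2 3 -1) = Δ·Π!·Σ² = 1/1716  (sign -1)
combine: 4πI² = 637·100/3003·1/1716 = 175/14157
take √, sign -1: I = -0.03136379
No selection rule forces the value: the integral is nonzero (none).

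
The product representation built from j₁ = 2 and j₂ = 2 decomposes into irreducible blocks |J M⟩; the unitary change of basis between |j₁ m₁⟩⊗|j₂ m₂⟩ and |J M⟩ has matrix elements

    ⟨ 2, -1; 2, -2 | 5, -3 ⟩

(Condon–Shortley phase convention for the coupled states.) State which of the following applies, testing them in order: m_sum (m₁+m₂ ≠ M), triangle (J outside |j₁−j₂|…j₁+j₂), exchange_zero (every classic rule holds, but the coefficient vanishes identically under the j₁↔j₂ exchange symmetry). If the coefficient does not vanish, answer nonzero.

triangle

m-sum: m₁+m₂ = -1+(-2) = -3, M = -3  ✓
triangle: need |j₁−j₂| ≤ J ≤ j₁+j₂, i.e. J ∈ [0, 4]; J = 5 is outside ✗ ⇒ coefficient is 0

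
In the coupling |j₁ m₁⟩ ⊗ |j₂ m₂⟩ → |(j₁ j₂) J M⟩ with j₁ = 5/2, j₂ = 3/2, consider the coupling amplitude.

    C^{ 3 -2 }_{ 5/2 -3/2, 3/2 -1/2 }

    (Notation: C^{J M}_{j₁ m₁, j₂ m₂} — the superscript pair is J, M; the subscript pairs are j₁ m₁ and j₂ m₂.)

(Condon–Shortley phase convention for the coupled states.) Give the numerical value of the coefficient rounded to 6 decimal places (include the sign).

−√(1/12) = -0.288675

j₁+j₂−J=1  J+j₁−j₂=4  J−j₁+j₂=2  j₁+j₂+J+1=8
(j₁±m₁, j₂±m₂, J±M) = (1,4,1,2,1,5)
P² = 48
sum k=0..1:
  [0] +1/24 = 1/24
  [1] −1/12 = -1/12
S = -1/24
C² = P²·S² = 1/12 ; C = -0.288675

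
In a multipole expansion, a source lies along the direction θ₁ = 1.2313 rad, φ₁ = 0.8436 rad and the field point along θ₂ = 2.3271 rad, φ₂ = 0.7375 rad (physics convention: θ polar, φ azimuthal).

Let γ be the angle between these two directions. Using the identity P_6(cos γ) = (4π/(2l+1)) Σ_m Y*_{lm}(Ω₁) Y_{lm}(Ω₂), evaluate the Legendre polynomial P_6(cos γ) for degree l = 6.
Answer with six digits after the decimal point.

0.330021

Term-by-term m-sum for l=6 (normalisation 4π/13 = 0.966644):
  m=-6: Y*=+0.116173-0.319037i  Y=-0.020280+0.068611i  product +0.019534+0.014441i
  m=-5: Y*=-0.197099-0.365649i  Y=+0.199838-0.121399i  product -0.083777-0.049143i
  m=-4: Y*=-0.060338-0.014307i  Y=-0.409838-0.079497i  product +0.023592+0.010660i
  m=-3: Y*=+0.265197-0.185664i  Y=+0.224486+0.300438i  product +0.115313+0.037996i
  m=-2: Y*=+0.019853-0.169783i  Y=-0.002609+0.027147i  product +0.004557+0.000982i
  m=-1: Y*=+0.178782+0.200905i  Y=+0.275388-0.250194i  product +0.099500+0.010597i
  m=+0: Y*=+0.196131-0.000000i  Y=-0.081714+0.000000i  product -0.016027+0.000000i
  m=+1: Y*=-0.178782+0.200905i  Y=-0.275388-0.250194i  product +0.099500-0.010597i
  m=+2: Y*=+0.019853+0.169783i  Y=-0.002609-0.027147i  product +0.004557-0.000982i
  m=+3: Y*=-0.265197-0.185664i  Y=-0.224486+0.300438i  product +0.115313-0.037996i
  m=+4: Y*=-0.060338+0.014307i  Y=-0.409838+0.079497i  product +0.023592-0.010660i
  m=+5: Y*=+0.197099-0.365649i  Y=-0.199838-0.121399i  product -0.083777+0.049143i
  m=+6: Y*=+0.116173+0.319037i  Y=-0.020280-0.068611i  product +0.019534-0.014441i
Accumulated sum +0.341410+0.000000i; after 4π/(2l+1) scaling, +0.330021+0.000000i ⇒ P_6 = 0.330021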